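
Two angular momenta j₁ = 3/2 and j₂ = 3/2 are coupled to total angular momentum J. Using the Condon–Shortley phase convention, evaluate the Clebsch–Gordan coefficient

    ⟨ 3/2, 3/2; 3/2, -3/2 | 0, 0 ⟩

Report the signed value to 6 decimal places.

√[1·3!0!0!/4! · 3!0!0!3!0!0!] = √(9)
  +(−1)^0/∏(0,3,0,0,0,0)! = 1/6  (running 1/6)
⟨..|..⟩ = √(9)·(1/6) = +0.500000

+√(1/4) = +0.500000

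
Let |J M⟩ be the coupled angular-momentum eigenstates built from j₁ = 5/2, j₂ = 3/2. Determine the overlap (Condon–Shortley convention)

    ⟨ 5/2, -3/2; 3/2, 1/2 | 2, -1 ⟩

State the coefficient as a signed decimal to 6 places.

√[5·2!3!1!/7! · 1!4!2!1!1!3!] = √(24/7)
  +(−1)^1/∏(1,1,3,1,0,0)! = -1/6  (running -1/6)
  +(−1)^2/∏(2,0,2,0,1,1)! = 1/4  (running 1/12)
⟨..|..⟩ = √(24/7)·(1/12) = +0.154303

+0.154303  (= +√(1/42))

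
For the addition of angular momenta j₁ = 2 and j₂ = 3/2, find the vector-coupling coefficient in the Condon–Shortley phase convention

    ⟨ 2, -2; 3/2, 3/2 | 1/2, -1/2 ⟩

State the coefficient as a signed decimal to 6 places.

√[2·3!1!0!/5! · 0!4!3!0!0!1!] = √(72/5)
  +(−1)^3/∏(3,0,1,0,0,0)! = -1/6  (running -1/6)
⟨..|..⟩ = √(72/5)·(-1/6) = -0.632456

-0.632456  (= −√(2/5))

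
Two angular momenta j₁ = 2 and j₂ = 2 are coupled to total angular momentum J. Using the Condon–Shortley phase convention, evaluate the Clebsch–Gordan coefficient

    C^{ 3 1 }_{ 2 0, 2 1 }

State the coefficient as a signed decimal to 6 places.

√[7·1!3!3!/8! · 2!2!3!1!4!2!] = √(36/5)
  +(−1)^0/∏(0,1,2,3,1,0)! = 1/12  (running 1/12)
  +(−1)^1/∏(1,0,1,2,2,1)! = -1/4  (running -1/6)
⟨..|..⟩ = √(36/5)·(-1/6) = -0.447214

−√(1/5) ≈ -0.447214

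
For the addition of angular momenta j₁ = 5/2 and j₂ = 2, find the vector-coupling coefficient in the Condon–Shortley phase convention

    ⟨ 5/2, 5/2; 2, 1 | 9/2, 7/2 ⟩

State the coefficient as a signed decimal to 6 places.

+0.666667  (= +√(4/9))

√[10·0!5!4!/10! · 5!0!3!1!8!1!] = √(230400)
  +(−1)^0/∏(0,0,0,3,5,1)! = 1/720  (running 1/720)
⟨..|..⟩ = √(230400)·(1/720) = +0.666667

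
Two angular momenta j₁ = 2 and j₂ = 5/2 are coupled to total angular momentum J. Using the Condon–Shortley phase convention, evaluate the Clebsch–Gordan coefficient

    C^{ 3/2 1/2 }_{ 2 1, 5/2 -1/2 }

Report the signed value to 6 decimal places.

√[4·3!1!2!/7! · 3!1!2!3!2!1!] = √(48/35)
  +(−1)^0/∏(0,3,1,2,0,0)! = 1/12  (running 1/12)
  +(−1)^1/∏(1,2,0,1,1,1)! = -1/2  (running -5/12)
⟨..|..⟩ = √(48/35)·(-5/12) = -0.487950

-0.487950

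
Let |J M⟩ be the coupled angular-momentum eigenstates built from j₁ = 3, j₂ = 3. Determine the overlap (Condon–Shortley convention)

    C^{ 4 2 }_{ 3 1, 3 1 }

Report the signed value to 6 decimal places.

triangle: 2!×4!×4!/11! = 1152/39916800
(j±m)!: 4!×2!×4!×2!×6!×2! = 3317760
prefactor² = (2J+1)×Δ×N² = 331776/385
  k=0: +1/(0!×2!×2!×4!×2!×0!) = 1/192
  k=1: −1/(1!×1!×1!×3!×3!×1!) = -1/36
  k=2: +1/(2!×0!×0!×2!×4!×2!) = 1/192
Σ = -5/288  ⇒  CG² = 331776/385×(-5/288)² = 20/77
CG = −√(20/77) = -0.509647

-0.509647  (= −√(20/77))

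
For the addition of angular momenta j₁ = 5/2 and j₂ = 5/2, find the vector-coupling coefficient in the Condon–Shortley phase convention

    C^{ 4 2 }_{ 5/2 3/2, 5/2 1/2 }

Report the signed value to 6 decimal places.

+0.422577  (= +√(5/28))

j₁+j₂−J=1  J+j₁−j₂=4  J−j₁+j₂=4  j₁+j₂+J+1=10
(j₁±m₁, j₂±m₂, J±M) = (4,1,3,2,6,2)
P² = 20736/35
sum k=0..1:
  [0] +1/36 = 1/36
  [1] −1/96 = -1/96
S = 5/288
C² = P²·S² = 5/28 ; C = +0.422577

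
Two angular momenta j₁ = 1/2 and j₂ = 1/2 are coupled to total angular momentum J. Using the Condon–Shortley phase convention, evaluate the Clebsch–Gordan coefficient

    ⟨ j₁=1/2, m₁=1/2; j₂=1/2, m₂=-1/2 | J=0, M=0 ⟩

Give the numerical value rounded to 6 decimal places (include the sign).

triangle: 1!·0!·0!/2! = 1/2
(j±m)!: 1!·0!·0!·1!·0!·0! = 1
prefactor² = (2J+1)·Δ·N² = 1/2
  k=0: +1/(0!·1!·0!·0!·0!·0!) = 1
Σ = 1  ⇒  CG² = 1/2·1² = 1/2
CG = +√(1/2) = +0.707107

+0.707107  (= +√(1/2))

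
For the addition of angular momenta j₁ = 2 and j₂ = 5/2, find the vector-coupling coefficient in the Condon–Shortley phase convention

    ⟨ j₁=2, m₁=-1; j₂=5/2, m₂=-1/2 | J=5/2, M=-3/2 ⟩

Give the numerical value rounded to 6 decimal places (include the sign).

j₁+j₂−J=2  J+j₁−j₂=2  J−j₁+j₂=3  j₁+j₂+J+1=8
(j₁±m₁, j₂±m₂, J±M) = (1,3,2,3,1,4)
P² = 216/35
sum k=1..2:
  [1] −1/4 = -1/4
  [2] +1/12 = 1/12
S = -1/6
C² = P²·S² = 6/35 ; C = -0.414039

-0.414039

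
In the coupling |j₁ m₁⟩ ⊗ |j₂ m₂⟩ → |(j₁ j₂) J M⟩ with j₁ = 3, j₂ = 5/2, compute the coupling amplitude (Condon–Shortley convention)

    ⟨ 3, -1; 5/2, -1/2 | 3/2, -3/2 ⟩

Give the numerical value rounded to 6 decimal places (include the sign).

√[4·4!2!1!/8! · 2!4!2!3!0!3!] = √(576/35)
  +(−1)^2/∏(2,2,2,0,0,1)! = 1/8  (running 1/8)
⟨..|..⟩ = √(576/35)·(1/8) = +0.507093

+0.507093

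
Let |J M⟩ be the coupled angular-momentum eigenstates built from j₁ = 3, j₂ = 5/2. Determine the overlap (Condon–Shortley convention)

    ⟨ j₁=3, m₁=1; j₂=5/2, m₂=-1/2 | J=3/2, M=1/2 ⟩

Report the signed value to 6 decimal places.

−√(1/105) ≈ -0.097590

√[4·4!2!1!/8! · 4!2!2!3!2!1!] = √(192/35)
  +(−1)^1/∏(1,3,1,1,1,0)! = -1/6  (running -1/6)
  +(−1)^2/∏(2,2,0,0,2,1)! = 1/8  (running -1/24)
⟨..|..⟩ = √(192/35)·(-1/24) = -0.097590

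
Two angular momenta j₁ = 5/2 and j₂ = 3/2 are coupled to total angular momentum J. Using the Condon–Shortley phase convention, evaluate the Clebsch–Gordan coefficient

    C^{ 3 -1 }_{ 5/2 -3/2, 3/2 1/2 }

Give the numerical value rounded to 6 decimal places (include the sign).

−√(49/120) ≈ -0.639010

√[7·1!4!2!/8! · 1!4!2!1!2!4!] = √(96/5)
  +(−1)^0/∏(0,1,4,2,0,0)! = 1/48  (running 1/48)
  +(−1)^1/∏(1,0,3,1,1,1)! = -1/6  (running -7/48)
⟨..|..⟩ = √(96/5)·(-7/48) = -0.639010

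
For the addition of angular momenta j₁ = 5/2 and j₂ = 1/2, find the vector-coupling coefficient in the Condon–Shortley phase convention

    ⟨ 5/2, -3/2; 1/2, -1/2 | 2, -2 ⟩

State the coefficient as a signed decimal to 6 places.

+√(1/6) ≈ +0.408248

triangle: 1!×4!×0!/6! = 24/720
(j±m)!: 1!×4!×0!×1!×0!×4! = 576
prefactor² = (2J+1)×Δ×N² = 96
  k=0: +1/(0!×1!×4!×0!×0!×0!) = 1/24
Σ = 1/24  ⇒  CG² = 96×1/24² = 1/6
CG = +√(1/6) = +0.408248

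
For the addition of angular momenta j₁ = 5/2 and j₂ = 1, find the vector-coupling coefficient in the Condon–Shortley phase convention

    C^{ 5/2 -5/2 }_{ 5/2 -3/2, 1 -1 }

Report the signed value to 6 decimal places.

√[6·1!4!1!/7! · 1!4!0!2!0!5!] = √(1152/7)
  +(−1)^0/∏(0,1,4,0,0,1)! = 1/24  (running 1/24)
⟨..|..⟩ = √(1152/7)·(1/24) = +0.534522

+√(2/7) = +0.534522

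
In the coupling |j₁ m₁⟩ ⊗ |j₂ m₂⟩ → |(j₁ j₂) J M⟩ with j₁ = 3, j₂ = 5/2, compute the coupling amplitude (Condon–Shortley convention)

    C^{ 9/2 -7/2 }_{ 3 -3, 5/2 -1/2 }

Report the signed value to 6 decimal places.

−√(16/33) = -0.696311

triangle: 1!×5!×4!/11! = 2880/39916800
(j±m)!: 0!×6!×2!×3!×1!×8! = 348364800
prefactor² = (2J+1)×Δ×N² = 2764800/11
  k=1: −1/(1!×0!×5!×1!×0!×3!) = -1/720
Σ = -1/720  ⇒  CG² = 2764800/11×(-1/720)² = 16/33
CG = −√(16/33) = -0.696311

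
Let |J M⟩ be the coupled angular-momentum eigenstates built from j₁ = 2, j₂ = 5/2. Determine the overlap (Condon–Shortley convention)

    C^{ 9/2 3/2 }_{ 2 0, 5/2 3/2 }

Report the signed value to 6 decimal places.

triangle: 0!*4!*5!/10! = 2880/3628800
(j±m)!: 2!*2!*4!*1!*6!*3! = 414720
prefactor² = (2J+1)*Δ*N² = 23040/7
  k=0: +1/(0!*0!*2!*4!*2!*1!) = 1/96
Σ = 1/96  ⇒  CG² = 23040/7*1/96² = 5/14
CG = +√(5/14) = +0.597614

+0.597614  (= +√(5/14))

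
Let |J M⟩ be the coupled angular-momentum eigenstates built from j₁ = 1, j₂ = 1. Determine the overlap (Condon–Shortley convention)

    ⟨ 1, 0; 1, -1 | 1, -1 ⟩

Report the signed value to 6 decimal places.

+0.707107  (= +√(1/2))

j₁+j₂−J=1  J+j₁−j₂=1  J−j₁+j₂=1  j₁+j₂+J+1=4
(j₁±m₁, j₂±m₂, J±M) = (1,1,0,2,0,2)
P² = 1/2
sum k=0..0:
  [0] +1/1 = 1
S = 1
C² = P²·S² = 1/2 ; C = +0.707107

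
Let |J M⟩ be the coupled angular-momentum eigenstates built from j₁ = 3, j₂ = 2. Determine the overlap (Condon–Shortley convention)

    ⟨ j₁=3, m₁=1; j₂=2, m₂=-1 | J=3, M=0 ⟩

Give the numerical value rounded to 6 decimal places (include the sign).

+0.182574

triangle: 2!·4!·2!/9! = 96/362880
(j±m)!: 4!·2!·1!·3!·3!·3! = 10368
prefactor² = (2J+1)·Δ·N² = 96/5
  k=0: +1/(0!·2!·2!·1!·2!·1!) = 1/8
  k=1: −1/(1!·1!·1!·0!·3!·2!) = -1/12
Σ = 1/24  ⇒  CG² = 96/5·1/24² = 1/30
CG = +√(1/30) = +0.182574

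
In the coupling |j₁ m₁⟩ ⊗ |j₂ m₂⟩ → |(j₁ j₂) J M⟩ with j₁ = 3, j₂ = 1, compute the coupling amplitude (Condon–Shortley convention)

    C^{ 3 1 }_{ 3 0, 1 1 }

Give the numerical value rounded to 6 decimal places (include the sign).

-0.707107  (= −√(1/2))

j₁+j₂−J=1  J+j₁−j₂=5  J−j₁+j₂=1  j₁+j₂+J+1=8
(j₁±m₁, j₂±m₂, J±M) = (3,3,2,0,4,2)
P² = 72
sum k=1..1:
  [1] −1/12 = -1/12
S = -1/12
C² = P²·S² = 1/2 ; C = -0.707107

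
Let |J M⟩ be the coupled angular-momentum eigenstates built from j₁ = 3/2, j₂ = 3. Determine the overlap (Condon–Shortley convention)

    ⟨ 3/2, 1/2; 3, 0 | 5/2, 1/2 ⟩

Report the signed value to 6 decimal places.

-0.414039

j₁+j₂−J=2  J+j₁−j₂=1  J−j₁+j₂=4  j₁+j₂+J+1=8
(j₁±m₁, j₂±m₂, J±M) = (2,1,3,3,3,2)
P² = 216/35
sum k=0..1:
  [0] +1/12 = 1/12
  [1] −1/4 = -1/4
S = -1/6
C² = P²·S² = 6/35 ; C = -0.414039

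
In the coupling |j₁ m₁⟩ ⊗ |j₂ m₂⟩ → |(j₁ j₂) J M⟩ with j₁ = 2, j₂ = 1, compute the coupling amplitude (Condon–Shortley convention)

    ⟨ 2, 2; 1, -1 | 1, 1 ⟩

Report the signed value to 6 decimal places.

triangle: 2!×2!×0!/5! = 4/120
(j±m)!: 4!×0!×0!×2!×2!×0! = 96
prefactor² = (2J+1)×Δ×N² = 48/5
  k=0: +1/(0!×2!×0!×0!×2!×0!) = 1/4
Σ = 1/4  ⇒  CG² = 48/5×1/4² = 3/5
CG = +√(3/5) = +0.774597

+√(3/5) = +0.774597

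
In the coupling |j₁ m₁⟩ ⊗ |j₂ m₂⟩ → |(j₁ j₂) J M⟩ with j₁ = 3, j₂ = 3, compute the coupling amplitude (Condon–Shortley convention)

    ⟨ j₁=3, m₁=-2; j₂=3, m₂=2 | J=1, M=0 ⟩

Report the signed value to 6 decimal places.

+0.377964  (= +√(1/7))

triangle: 5!×1!×1!/8! = 120/40320
(j±m)!: 1!×5!×5!×1!×1!×1! = 14400
prefactor² = (2J+1)×Δ×N² = 900/7
  k=4: +1/(4!×1!×1!×1!×0!×0!) = 1/24
  k=5: −1/(5!×0!×0!×0!×1!×1!) = -1/120
Σ = 1/30  ⇒  CG² = 900/7×1/30² = 1/7
CG = +√(1/7) = +0.377964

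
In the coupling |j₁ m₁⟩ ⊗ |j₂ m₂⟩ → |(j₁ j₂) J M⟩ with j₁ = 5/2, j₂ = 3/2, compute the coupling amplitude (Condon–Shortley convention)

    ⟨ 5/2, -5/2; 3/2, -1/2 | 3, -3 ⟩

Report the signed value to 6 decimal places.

−√(5/8) = -0.790569

triangle: 1!·4!·2!/8! = 48/40320
(j±m)!: 0!·5!·1!·2!·0!·6! = 172800
prefactor² = (2J+1)·Δ·N² = 1440
  k=1: −1/(1!·0!·4!·0!·0!·2!) = -1/48
Σ = -1/48  ⇒  CG² = 1440·(-1/48)² = 5/8
CG = −√(5/8) = -0.790569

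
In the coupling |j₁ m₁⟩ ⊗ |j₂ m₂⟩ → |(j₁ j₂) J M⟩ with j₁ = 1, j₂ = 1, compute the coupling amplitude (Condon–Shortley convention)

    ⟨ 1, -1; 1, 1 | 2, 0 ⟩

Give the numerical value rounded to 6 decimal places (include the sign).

+√(1/6) = +0.408248

j₁+j₂−J=0  J+j₁−j₂=2  J−j₁+j₂=2  j₁+j₂+J+1=5
(j₁±m₁, j₂±m₂, J±M) = (0,2,2,0,2,2)
P² = 8/3
sum k=0..0:
  [0] +1/4 = 1/4
S = 1/4
C² = P²·S² = 1/6 ; C = +0.408248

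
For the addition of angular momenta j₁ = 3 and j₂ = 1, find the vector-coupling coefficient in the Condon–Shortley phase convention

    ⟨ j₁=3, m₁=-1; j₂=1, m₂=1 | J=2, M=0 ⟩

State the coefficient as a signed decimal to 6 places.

+0.534522

triangle: 2!×4!×0!/7! = 48/5040
(j±m)!: 2!×4!×2!×0!×2!×2! = 384
prefactor² = (2J+1)×Δ×N² = 128/7
  k=2: +1/(2!×0!×2!×0!×2!×0!) = 1/8
Σ = 1/8  ⇒  CG² = 128/7×1/8² = 2/7
CG = +√(2/7) = +0.534522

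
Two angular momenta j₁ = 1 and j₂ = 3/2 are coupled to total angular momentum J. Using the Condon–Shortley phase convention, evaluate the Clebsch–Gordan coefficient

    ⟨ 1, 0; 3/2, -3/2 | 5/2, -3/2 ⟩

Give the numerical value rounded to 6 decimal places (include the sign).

+√(2/5) ≈ +0.632456

√[6·0!2!3!/6! · 1!1!0!3!1!4!] = √(72/5)
  +(−1)^0/∏(0,0,1,0,1,3)! = 1/6  (running 1/6)
⟨..|..⟩ = √(72/5)·(1/6) = +0.632456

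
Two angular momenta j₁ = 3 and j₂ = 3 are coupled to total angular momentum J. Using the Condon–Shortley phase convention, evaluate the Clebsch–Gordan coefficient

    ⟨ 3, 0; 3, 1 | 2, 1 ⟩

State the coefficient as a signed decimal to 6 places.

+√(1/42) = +0.154303

j₁+j₂−J=4  J+j₁−j₂=2  J−j₁+j₂=2  j₁+j₂+J+1=9
(j₁±m₁, j₂±m₂, J±M) = (3,3,4,2,3,1)
P² = 96/7
sum k=2..3:
  [2] +1/8 = 1/8
  [3] −1/12 = -1/12
S = 1/24
C² = P²·S² = 1/42 ; C = +0.154303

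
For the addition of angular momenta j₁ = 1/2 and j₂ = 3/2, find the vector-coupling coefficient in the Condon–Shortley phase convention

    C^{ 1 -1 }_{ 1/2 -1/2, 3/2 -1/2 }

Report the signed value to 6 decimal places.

√[3·1!0!2!/4! · 0!1!1!2!0!2!] = √(1)
  +(−1)^1/∏(1,0,0,0,0,2)! = -1/2  (running -1/2)
⟨..|..⟩ = √(1)·(-1/2) = -0.500000

−√(1/4) = -0.500000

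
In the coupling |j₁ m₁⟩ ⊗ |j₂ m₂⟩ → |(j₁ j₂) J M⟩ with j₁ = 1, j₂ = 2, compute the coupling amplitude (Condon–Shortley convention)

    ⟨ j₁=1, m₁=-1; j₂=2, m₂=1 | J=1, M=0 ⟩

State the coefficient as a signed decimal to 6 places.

j₁+j₂−J=2  J+j₁−j₂=0  J−j₁+j₂=2  j₁+j₂+J+1=5
(j₁±m₁, j₂±m₂, J±M) = (0,2,3,1,1,1)
P² = 6/5
sum k=2..2:
  [2] +1/2 = 1/2
S = 1/2
C² = P²·S² = 3/10 ; C = +0.547723

+0.547723  (= +√(3/10))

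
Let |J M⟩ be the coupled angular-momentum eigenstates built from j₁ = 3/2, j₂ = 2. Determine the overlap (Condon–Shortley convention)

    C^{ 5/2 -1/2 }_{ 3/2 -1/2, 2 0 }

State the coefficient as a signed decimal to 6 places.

-0.292770  (= −√(3/35))

j₁+j₂−J=1  J+j₁−j₂=2  J−j₁+j₂=3  j₁+j₂+J+1=7
(j₁±m₁, j₂±m₂, J±M) = (1,2,2,2,2,3)
P² = 48/35
sum k=0..1:
  [0] +1/4 = 1/4
  [1] −1/2 = -1/2
S = -1/4
C² = P²·S² = 3/35 ; C = -0.292770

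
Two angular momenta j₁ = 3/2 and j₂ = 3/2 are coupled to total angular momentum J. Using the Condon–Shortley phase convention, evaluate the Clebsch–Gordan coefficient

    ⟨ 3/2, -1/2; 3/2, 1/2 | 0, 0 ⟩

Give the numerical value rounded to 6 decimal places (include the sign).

+√(1/4) = +0.500000

j₁+j₂−J=3  J+j₁−j₂=0  J−j₁+j₂=0  j₁+j₂+J+1=4
(j₁±m₁, j₂±m₂, J±M) = (1,2,2,1,0,0)
P² = 1
sum k=2..2:
  [2] +1/2 = 1/2
S = 1/2
C² = P²·S² = 1/4 ; C = +0.500000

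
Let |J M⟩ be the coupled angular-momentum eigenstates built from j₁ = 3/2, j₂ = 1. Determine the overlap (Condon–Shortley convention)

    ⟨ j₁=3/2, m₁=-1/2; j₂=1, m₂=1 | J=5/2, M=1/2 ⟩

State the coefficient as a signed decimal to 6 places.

+√(3/10) = +0.547723

triangle: 0!*3!*2!/6! = 12/720
(j±m)!: 1!*2!*2!*0!*3!*2! = 48
prefactor² = (2J+1)*Δ*N² = 24/5
  k=0: +1/(0!*0!*2!*2!*1!*0!) = 1/4
Σ = 1/4  ⇒  CG² = 24/5*1/4² = 3/10
CG = +√(3/10) = +0.547723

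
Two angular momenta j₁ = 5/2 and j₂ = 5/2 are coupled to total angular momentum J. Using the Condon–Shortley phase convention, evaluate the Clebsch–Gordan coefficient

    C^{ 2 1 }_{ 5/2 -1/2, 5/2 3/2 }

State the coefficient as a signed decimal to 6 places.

+√(1/7) = +0.377964

triangle: 3!·2!·2!/8! = 24/40320
(j±m)!: 2!·3!·4!·1!·3!·1! = 1728
prefactor² = (2J+1)·Δ·N² = 36/7
  k=2: +1/(2!·1!·1!·2!·1!·0!) = 1/4
  k=3: −1/(3!·0!·0!·1!·2!·1!) = -1/12
Σ = 1/6  ⇒  CG² = 36/7·1/6² = 1/7
CG = +√(1/7) = +0.377964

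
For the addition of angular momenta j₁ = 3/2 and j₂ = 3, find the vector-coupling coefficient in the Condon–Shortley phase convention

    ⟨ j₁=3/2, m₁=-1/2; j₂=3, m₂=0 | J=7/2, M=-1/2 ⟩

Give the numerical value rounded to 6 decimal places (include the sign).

−√(2/21) ≈ -0.308607

j₁+j₂−J=1  J+j₁−j₂=2  J−j₁+j₂=5  j₁+j₂+J+1=9
(j₁±m₁, j₂±m₂, J±M) = (1,2,3,3,3,4)
P² = 384/7
sum k=0..1:
  [0] +1/24 = 1/24
  [1] −1/12 = -1/12
S = -1/24
C² = P²·S² = 2/21 ; C = -0.308607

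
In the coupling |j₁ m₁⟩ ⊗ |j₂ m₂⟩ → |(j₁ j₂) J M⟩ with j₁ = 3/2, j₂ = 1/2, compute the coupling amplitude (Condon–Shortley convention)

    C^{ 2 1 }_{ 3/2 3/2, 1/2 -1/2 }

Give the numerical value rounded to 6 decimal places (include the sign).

+0.500000  (= +√(1/4))

√[5·0!3!1!/5! · 3!0!0!1!3!1!] = √(9)
  +(−1)^0/∏(0,0,0,0,3,1)! = 1/6  (running 1/6)
⟨..|..⟩ = √(9)·(1/6) = +0.500000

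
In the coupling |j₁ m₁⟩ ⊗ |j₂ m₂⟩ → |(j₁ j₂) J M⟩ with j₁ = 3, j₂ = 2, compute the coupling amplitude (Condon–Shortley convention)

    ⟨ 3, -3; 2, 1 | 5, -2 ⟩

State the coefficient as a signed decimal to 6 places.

+√(1/30) = +0.182574

√[11·0!6!4!/11! · 0!6!3!1!3!7!] = √(622080)
  +(−1)^0/∏(0,0,6,3,0,1)! = 1/4320  (running 1/4320)
⟨..|..⟩ = √(622080)·(1/4320) = +0.182574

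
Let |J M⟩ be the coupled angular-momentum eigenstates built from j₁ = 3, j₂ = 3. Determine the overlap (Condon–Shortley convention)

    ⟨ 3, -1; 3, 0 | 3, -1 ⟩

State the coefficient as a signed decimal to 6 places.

√[7·3!3!3!/10! · 2!4!3!3!2!4!] = √(864/25)
  +(−1)^1/∏(1,2,3,2,0,1)! = -1/24  (running -1/24)
  +(−1)^2/∏(2,1,2,1,1,2)! = 1/8  (running 1/12)
  +(−1)^3/∏(3,0,1,0,2,3)! = -1/72  (running 5/72)
⟨..|..⟩ = √(864/25)·(5/72) = +0.408248

+√(1/6) = +0.408248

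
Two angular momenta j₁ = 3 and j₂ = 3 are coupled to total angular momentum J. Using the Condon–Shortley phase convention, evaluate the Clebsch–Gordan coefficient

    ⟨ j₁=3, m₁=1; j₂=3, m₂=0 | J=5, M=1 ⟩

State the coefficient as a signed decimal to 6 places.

+√(5/42) ≈ +0.345033

triangle: 1!*5!*5!/12! = 14400/479001600
(j±m)!: 4!*2!*3!*3!*6!*4! = 29859840
prefactor² = (2J+1)*Δ*N² = 69120/7
  k=0: +1/(0!*1!*2!*3!*3!*2!) = 1/144
  k=1: −1/(1!*0!*1!*2!*4!*3!) = -1/288
Σ = 1/288  ⇒  CG² = 69120/7*1/288² = 5/42
CG = +√(5/42) = +0.345033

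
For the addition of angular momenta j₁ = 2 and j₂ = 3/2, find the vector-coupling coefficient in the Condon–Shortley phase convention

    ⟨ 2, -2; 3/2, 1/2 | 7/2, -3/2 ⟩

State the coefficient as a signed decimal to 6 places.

+0.377964

√[8·0!4!3!/8! · 0!4!2!1!2!5!] = √(2304/7)
  +(−1)^0/∏(0,0,4,2,0,1)! = 1/48  (running 1/48)
⟨..|..⟩ = √(2304/7)·(1/48) = +0.377964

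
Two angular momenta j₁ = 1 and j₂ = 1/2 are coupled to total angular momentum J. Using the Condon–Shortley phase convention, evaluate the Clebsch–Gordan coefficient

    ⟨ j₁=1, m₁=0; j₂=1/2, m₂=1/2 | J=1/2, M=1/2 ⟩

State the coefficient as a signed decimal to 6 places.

√[2·1!1!0!/3! · 1!1!1!0!1!0!] = √(1/3)
  +(−1)^1/∏(1,0,0,0,1,0)! = -1  (running -1)
⟨..|..⟩ = √(1/3)·(-1) = -0.577350

−√(1/3) ≈ -0.577350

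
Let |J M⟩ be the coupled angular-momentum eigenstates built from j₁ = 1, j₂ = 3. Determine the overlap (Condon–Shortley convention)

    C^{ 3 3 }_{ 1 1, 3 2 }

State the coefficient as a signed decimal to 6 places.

+0.500000

j₁+j₂−J=1  J+j₁−j₂=1  J−j₁+j₂=5  j₁+j₂+J+1=8
(j₁±m₁, j₂±m₂, J±M) = (2,0,5,1,6,0)
P² = 3600
sum k=0..0:
  [0] +1/120 = 1/120
S = 1/120
C² = P²·S² = 1/4 ; C = +0.500000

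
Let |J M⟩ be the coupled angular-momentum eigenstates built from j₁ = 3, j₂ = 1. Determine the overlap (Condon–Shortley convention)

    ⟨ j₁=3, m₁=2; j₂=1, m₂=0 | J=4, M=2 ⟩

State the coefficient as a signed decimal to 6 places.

+√(3/7) ≈ +0.654654

j₁+j₂−J=0  J+j₁−j₂=6  J−j₁+j₂=2  j₁+j₂+J+1=9
(j₁±m₁, j₂±m₂, J±M) = (5,1,1,1,6,2)
P² = 43200/7
sum k=0..0:
  [0] +1/120 = 1/120
S = 1/120
C² = P²·S² = 3/7 ; C = +0.654654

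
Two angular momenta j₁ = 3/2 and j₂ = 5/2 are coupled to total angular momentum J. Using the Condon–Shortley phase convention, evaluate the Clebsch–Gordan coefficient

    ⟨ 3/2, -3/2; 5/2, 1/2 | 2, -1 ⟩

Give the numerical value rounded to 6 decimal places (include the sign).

triangle: 2!·1!·3!/7! = 12/5040
(j±m)!: 0!·3!·3!·2!·1!·3! = 432
prefactor² = (2J+1)·Δ·N² = 36/7
  k=2: +1/(2!·0!·1!·1!·0!·2!) = 1/4
Σ = 1/4  ⇒  CG² = 36/7·1/4² = 9/28
CG = +√(9/28) = +0.566947

+0.566947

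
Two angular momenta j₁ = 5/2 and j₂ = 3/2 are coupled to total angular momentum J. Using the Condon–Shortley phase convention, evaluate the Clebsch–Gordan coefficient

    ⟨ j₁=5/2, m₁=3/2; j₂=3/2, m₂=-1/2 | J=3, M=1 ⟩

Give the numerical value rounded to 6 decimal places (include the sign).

j₁+j₂−J=1  J+j₁−j₂=4  J−j₁+j₂=2  j₁+j₂+J+1=8
(j₁±m₁, j₂±m₂, J±M) = (4,1,1,2,4,2)
P² = 96/5
sum k=0..1:
  [0] +1/6 = 1/6
  [1] −1/48 = -1/48
S = 7/48
C² = P²·S² = 49/120 ; C = +0.639010

+0.639010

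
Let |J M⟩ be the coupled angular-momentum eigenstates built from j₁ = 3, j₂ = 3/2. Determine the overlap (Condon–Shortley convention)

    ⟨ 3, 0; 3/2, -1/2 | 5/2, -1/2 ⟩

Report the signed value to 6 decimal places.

-0.414039  (= −√(6/35))

√[6·2!4!1!/8! · 3!3!1!2!2!3!] = √(216/35)
  +(−1)^0/∏(0,2,3,1,1,0)! = 1/12  (running 1/12)
  +(−1)^1/∏(1,1,2,0,2,1)! = -1/4  (running -1/6)
⟨..|..⟩ = √(216/35)·(-1/6) = -0.414039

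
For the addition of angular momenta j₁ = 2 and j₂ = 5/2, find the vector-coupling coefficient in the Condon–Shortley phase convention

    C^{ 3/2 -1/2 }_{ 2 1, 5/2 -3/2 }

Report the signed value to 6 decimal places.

triangle: 3!×1!×2!/7! = 12/5040
(j±m)!: 3!×1!×1!×4!×1!×2! = 288
prefactor² = (2J+1)×Δ×N² = 96/35
  k=0: +1/(0!×3!×1!×1!×0!×1!) = 1/6
  k=1: −1/(1!×2!×0!×0!×1!×2!) = -1/4
Σ = -1/12  ⇒  CG² = 96/35×(-1/12)² = 2/105
CG = −√(2/105) = -0.138013

−√(2/105) ≈ -0.138013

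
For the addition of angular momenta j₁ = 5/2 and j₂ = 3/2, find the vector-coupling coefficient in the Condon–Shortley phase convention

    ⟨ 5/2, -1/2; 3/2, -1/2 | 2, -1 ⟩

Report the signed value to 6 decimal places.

triangle: 2!×3!×1!/7! = 12/5040
(j±m)!: 2!×3!×1!×2!×1!×3! = 144
prefactor² = (2J+1)×Δ×N² = 12/7
  k=0: +1/(0!×2!×3!×1!×0!×0!) = 1/12
  k=1: −1/(1!×1!×2!×0!×1!×1!) = -1/2
Σ = -5/12  ⇒  CG² = 12/7×(-5/12)² = 25/84
CG = −√(25/84) = -0.545545

−√(25/84) = -0.545545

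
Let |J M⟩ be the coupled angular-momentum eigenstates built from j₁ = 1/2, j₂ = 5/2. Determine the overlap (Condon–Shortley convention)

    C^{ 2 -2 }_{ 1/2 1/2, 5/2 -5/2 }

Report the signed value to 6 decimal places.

√[5·1!0!4!/6! · 1!0!0!5!0!4!] = √(480)
  +(−1)^0/∏(0,1,0,0,0,4)! = 1/24  (running 1/24)
⟨..|..⟩ = √(480)·(1/24) = +0.912871

+0.912871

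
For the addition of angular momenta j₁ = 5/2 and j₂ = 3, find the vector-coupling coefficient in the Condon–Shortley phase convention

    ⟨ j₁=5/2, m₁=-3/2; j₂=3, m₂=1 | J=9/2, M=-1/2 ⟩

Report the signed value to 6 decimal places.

√[10·1!4!5!/11! · 1!4!4!2!4!5!] = √(184320/77)
  +(−1)^0/∏(0,1,4,4,0,1)! = 1/576  (running 1/576)
  +(−1)^1/∏(1,0,3,3,1,2)! = -1/72  (running -7/576)
⟨..|..⟩ = √(184320/77)·(-7/576) = -0.594588

−√(35/99) = -0.594588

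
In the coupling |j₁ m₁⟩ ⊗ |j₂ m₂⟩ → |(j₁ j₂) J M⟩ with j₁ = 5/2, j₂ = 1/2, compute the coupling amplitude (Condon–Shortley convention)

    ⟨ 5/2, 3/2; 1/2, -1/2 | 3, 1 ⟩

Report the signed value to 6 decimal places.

+√(1/3) ≈ +0.577350

triangle: 0!*5!*1!/7! = 120/5040
(j±m)!: 4!*1!*0!*1!*4!*2! = 1152
prefactor² = (2J+1)*Δ*N² = 192
  k=0: +1/(0!*0!*1!*0!*4!*1!) = 1/24
Σ = 1/24  ⇒  CG² = 192*1/24² = 1/3
CG = +√(1/3) = +0.577350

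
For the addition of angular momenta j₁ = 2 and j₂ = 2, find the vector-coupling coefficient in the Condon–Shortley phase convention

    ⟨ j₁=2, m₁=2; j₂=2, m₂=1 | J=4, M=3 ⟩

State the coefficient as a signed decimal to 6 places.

+0.707107  (= +√(1/2))

√[9·0!4!4!/9! · 4!0!3!1!7!1!] = √(10368)
  +(−1)^0/∏(0,0,0,3,4,1)! = 1/144  (running 1/144)
⟨..|..⟩ = √(10368)·(1/144) = +0.707107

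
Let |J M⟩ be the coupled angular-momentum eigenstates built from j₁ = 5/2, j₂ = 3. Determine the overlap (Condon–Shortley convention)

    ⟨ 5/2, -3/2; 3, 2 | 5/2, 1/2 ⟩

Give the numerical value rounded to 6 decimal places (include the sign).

triangle: 3!·2!·3!/9! = 72/362880
(j±m)!: 1!·4!·5!·1!·3!·2! = 34560
prefactor² = (2J+1)·Δ·N² = 288/7
  k=2: +1/(2!·1!·2!·3!·0!·0!) = 1/24
  k=3: −1/(3!·0!·1!·2!·1!·1!) = -1/12
Σ = -1/24  ⇒  CG² = 288/7·(-1/24)² = 1/14
CG = −√(1/14) = -0.267261

-0.267261  (= −√(1/14))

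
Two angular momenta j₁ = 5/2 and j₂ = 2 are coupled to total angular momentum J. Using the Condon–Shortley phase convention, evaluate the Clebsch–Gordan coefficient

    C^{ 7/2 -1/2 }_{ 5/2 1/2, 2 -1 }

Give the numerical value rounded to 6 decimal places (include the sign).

√[8·1!4!3!/9! · 3!2!1!3!3!4!] = √(1152/35)
  +(−1)^0/∏(0,1,2,1,2,2)! = 1/8  (running 1/8)
  +(−1)^1/∏(1,0,1,0,3,3)! = -1/36  (running 7/72)
⟨..|..⟩ = √(1152/35)·(7/72) = +0.557773

+√(14/45) ≈ +0.557773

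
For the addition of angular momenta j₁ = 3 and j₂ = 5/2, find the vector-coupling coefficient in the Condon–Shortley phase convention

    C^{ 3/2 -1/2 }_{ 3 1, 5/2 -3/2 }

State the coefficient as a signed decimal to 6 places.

triangle: 4!*2!*1!/8! = 48/40320
(j±m)!: 4!*2!*1!*4!*1!*2! = 2304
prefactor² = (2J+1)*Δ*N² = 384/35
  k=0: +1/(0!*4!*2!*1!*0!*0!) = 1/48
  k=1: −1/(1!*3!*1!*0!*1!*1!) = -1/6
Σ = -7/48  ⇒  CG² = 384/35*(-7/48)² = 7/30
CG = −√(7/30) = -0.483046

−√(7/30) = -0.483046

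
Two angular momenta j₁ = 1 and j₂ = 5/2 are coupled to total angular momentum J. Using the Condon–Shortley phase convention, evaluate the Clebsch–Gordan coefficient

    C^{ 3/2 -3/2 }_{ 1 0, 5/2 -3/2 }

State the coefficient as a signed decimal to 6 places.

-0.516398

triangle: 2!×0!×3!/6! = 12/720
(j±m)!: 1!×1!×1!×4!×0!×3! = 144
prefactor² = (2J+1)×Δ×N² = 48/5
  k=1: −1/(1!×1!×0!×0!×0!×3!) = -1/6
Σ = -1/6  ⇒  CG² = 48/5×(-1/6)² = 4/15
CG = −√(4/15) = -0.516398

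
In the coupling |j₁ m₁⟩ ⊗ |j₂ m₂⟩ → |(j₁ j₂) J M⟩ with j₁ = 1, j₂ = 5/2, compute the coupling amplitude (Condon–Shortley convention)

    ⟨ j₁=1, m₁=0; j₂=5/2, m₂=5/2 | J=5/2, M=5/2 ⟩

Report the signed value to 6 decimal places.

−√(5/7) ≈ -0.845154

triangle: 1!·1!·4!/7! = 24/5040
(j±m)!: 1!·1!·5!·0!·5!·0! = 14400
prefactor² = (2J+1)·Δ·N² = 2880/7
  k=1: −1/(1!·0!·0!·4!·1!·0!) = -1/24
Σ = -1/24  ⇒  CG² = 2880/7·(-1/24)² = 5/7
CG = −√(5/7) = -0.845154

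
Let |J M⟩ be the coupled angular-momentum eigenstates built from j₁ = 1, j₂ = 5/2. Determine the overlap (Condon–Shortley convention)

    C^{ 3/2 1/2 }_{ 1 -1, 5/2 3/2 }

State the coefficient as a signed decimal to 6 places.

triangle: 2!*0!*3!/6! = 12/720
(j±m)!: 0!*2!*4!*1!*2!*1! = 96
prefactor² = (2J+1)*Δ*N² = 32/5
  k=2: +1/(2!*0!*0!*2!*0!*1!) = 1/4
Σ = 1/4  ⇒  CG² = 32/5*1/4² = 2/5
CG = +√(2/5) = +0.632456

+0.632456  (= +√(2/5))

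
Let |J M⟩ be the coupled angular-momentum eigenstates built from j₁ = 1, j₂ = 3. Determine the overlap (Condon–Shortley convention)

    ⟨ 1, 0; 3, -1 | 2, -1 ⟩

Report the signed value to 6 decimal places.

-0.617213

√[5·2!0!4!/7! · 1!1!2!4!1!3!] = √(96/7)
  +(−1)^1/∏(1,1,0,1,0,3)! = -1/6  (running -1/6)
⟨..|..⟩ = √(96/7)·(-1/6) = -0.617213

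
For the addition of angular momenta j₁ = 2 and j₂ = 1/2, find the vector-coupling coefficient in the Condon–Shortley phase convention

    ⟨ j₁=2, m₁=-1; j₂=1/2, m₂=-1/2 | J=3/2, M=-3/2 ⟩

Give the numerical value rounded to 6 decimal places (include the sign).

+0.447214

triangle: 1!·3!·0!/5! = 6/120
(j±m)!: 1!·3!·0!·1!·0!·3! = 36
prefactor² = (2J+1)·Δ·N² = 36/5
  k=0: +1/(0!·1!·3!·0!·0!·0!) = 1/6
Σ = 1/6  ⇒  CG² = 36/5·1/6² = 1/5
CG = +√(1/5) = +0.447214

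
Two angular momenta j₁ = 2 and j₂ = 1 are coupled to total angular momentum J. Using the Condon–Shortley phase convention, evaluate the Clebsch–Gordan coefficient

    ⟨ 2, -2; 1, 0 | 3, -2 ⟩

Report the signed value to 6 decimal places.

+0.577350

triangle: 0!*4!*2!/7! = 48/5040
(j±m)!: 0!*4!*1!*1!*1!*5! = 2880
prefactor² = (2J+1)*Δ*N² = 192
  k=0: +1/(0!*0!*4!*1!*0!*1!) = 1/24
Σ = 1/24  ⇒  CG² = 192*1/24² = 1/3
CG = +√(1/3) = +0.577350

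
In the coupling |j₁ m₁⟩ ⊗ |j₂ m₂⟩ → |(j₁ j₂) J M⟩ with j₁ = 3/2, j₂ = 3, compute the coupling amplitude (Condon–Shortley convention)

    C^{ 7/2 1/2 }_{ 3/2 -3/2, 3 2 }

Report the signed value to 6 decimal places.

-0.487950

j₁+j₂−J=1  J+j₁−j₂=2  J−j₁+j₂=5  j₁+j₂+J+1=9
(j₁±m₁, j₂±m₂, J±M) = (0,3,5,1,4,3)
P² = 3840/7
sum k=1..1:
  [1] −1/48 = -1/48
S = -1/48
C² = P²·S² = 5/21 ; C = -0.487950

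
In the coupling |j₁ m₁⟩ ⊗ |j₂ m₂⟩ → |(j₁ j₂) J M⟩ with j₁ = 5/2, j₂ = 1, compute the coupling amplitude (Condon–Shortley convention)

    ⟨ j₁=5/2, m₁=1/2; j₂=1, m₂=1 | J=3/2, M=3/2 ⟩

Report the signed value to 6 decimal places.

√[4·2!3!0!/6! · 3!2!2!0!3!0!] = √(48/5)
  +(−1)^2/∏(2,0,0,0,3,0)! = 1/12  (running 1/12)
⟨..|..⟩ = √(48/5)·(1/12) = +0.258199

+0.258199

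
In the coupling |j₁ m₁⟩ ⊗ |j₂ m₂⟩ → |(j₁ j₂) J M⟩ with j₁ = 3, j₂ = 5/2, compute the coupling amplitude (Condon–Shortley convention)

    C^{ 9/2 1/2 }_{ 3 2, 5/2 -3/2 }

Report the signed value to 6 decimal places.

j₁+j₂−J=1  J+j₁−j₂=5  J−j₁+j₂=4  j₁+j₂+J+1=11
(j₁±m₁, j₂±m₂, J±M) = (5,1,1,4,5,4)
P² = 460800/77
sum k=0..1:
  [0] +1/144 = 1/144
  [1] −1/2880 = -1/2880
S = 19/2880
C² = P²·S² = 361/1386 ; C = +0.510355

+√(361/1386) ≈ +0.510355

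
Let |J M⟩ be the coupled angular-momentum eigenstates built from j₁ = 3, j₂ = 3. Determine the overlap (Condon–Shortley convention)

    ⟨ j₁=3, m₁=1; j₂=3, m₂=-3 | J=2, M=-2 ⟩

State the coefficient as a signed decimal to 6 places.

+√(5/42) ≈ +0.345033

√[5·4!2!2!/9! · 4!2!0!6!0!4!] = √(7680/7)
  +(−1)^0/∏(0,4,2,0,0,2)! = 1/96  (running 1/96)
⟨..|..⟩ = √(7680/7)·(1/96) = +0.345033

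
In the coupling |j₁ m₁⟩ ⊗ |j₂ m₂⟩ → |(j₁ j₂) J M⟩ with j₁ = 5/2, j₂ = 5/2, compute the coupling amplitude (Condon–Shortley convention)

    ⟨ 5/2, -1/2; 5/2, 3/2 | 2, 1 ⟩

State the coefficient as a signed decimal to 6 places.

+0.377964  (= +√(1/7))

j₁+j₂−J=3  J+j₁−j₂=2  J−j₁+j₂=2  j₁+j₂+J+1=8
(j₁±m₁, j₂±m₂, J±M) = (2,3,4,1,3,1)
P² = 36/7
sum k=2..3:
  [2] +1/4 = 1/4
  [3] −1/12 = -1/12
S = 1/6
C² = P²·S² = 1/7 ; C = +0.377964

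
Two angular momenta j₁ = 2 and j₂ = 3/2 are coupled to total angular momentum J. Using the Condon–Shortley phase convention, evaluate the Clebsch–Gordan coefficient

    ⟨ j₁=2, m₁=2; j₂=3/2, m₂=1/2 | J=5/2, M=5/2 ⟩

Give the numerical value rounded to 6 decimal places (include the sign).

√[6·1!3!2!/7! · 4!0!2!1!5!0!] = √(576/7)
  +(−1)^0/∏(0,1,0,2,3,0)! = 1/12  (running 1/12)
⟨..|..⟩ = √(576/7)·(1/12) = +0.755929

+0.755929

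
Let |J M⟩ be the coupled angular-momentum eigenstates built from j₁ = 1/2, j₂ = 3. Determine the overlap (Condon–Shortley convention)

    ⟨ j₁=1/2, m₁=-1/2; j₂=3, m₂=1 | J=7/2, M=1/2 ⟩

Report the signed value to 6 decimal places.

j₁+j₂−J=0  J+j₁−j₂=1  J−j₁+j₂=6  j₁+j₂+J+1=8
(j₁±m₁, j₂±m₂, J±M) = (0,1,4,2,4,3)
P² = 6912/7
sum k=0..0:
  [0] +1/48 = 1/48
S = 1/48
C² = P²·S² = 3/7 ; C = +0.654654

+0.654654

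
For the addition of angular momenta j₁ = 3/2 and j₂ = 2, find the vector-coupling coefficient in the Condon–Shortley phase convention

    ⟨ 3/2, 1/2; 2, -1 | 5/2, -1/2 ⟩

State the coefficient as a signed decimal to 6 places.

triangle: 1!×2!×3!/7! = 12/5040
(j±m)!: 2!×1!×1!×3!×2!×3! = 144
prefactor² = (2J+1)×Δ×N² = 72/35
  k=0: +1/(0!×1!×1!×1!×1!×2!) = 1/2
  k=1: −1/(1!×0!×0!×0!×2!×3!) = -1/12
Σ = 5/12  ⇒  CG² = 72/35×5/12² = 5/14
CG = +√(5/14) = +0.597614

+√(5/14) ≈ +0.597614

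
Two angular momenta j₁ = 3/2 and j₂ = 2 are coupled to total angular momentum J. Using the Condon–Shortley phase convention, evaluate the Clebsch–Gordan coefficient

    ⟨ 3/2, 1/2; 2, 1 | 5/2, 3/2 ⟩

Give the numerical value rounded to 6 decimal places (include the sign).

j₁+j₂−J=1  J+j₁−j₂=2  J−j₁+j₂=3  j₁+j₂+J+1=7
(j₁±m₁, j₂±m₂, J±M) = (2,1,3,1,4,1)
P² = 144/35
sum k=0..1:
  [0] +1/6 = 1/6
  [1] −1/4 = -1/4
S = -1/12
C² = P²·S² = 1/35 ; C = -0.169031

-0.169031  (= −√(1/35))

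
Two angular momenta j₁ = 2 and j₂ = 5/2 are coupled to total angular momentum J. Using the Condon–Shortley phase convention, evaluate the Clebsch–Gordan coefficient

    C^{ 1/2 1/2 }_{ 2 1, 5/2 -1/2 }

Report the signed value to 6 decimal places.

-0.365148

triangle: 4!*0!*1!/6! = 24/720
(j±m)!: 3!*1!*2!*3!*1!*0! = 72
prefactor² = (2J+1)*Δ*N² = 24/5
  k=1: −1/(1!*3!*0!*1!*0!*0!) = -1/6
Σ = -1/6  ⇒  CG² = 24/5*(-1/6)² = 2/15
CG = −√(2/15) = -0.365148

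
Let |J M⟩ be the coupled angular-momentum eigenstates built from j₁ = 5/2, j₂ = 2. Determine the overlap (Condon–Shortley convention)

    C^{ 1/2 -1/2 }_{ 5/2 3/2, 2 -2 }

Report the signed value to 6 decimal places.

+√(1/15) ≈ +0.258199

triangle: 4!·1!·0!/6! = 24/720
(j±m)!: 4!·1!·0!·4!·0!·1! = 576
prefactor² = (2J+1)·Δ·N² = 192/5
  k=0: +1/(0!·4!·1!·0!·0!·0!) = 1/24
Σ = 1/24  ⇒  CG² = 192/5·1/24² = 1/15
CG = +√(1/15) = +0.258199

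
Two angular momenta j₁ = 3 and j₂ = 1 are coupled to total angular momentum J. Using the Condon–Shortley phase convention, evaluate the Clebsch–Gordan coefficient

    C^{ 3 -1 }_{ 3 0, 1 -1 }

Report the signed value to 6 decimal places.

+0.707107  (= +√(1/2))

triangle: 1!*5!*1!/8! = 120/40320
(j±m)!: 3!*3!*0!*2!*2!*4! = 3456
prefactor² = (2J+1)*Δ*N² = 72
  k=0: +1/(0!*1!*3!*0!*2!*1!) = 1/12
Σ = 1/12  ⇒  CG² = 72*1/12² = 1/2
CG = +√(1/2) = +0.707107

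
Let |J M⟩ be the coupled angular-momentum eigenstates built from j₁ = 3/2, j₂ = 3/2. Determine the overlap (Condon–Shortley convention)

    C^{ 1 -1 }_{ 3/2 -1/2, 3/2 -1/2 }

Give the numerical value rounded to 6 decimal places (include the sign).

-0.632456

j₁+j₂−J=2  J+j₁−j₂=1  J−j₁+j₂=1  j₁+j₂+J+1=5
(j₁±m₁, j₂±m₂, J±M) = (1,2,1,2,0,2)
P² = 2/5
sum k=1..1:
  [1] −1/1 = -1
S = -1
C² = P²·S² = 2/5 ; C = -0.632456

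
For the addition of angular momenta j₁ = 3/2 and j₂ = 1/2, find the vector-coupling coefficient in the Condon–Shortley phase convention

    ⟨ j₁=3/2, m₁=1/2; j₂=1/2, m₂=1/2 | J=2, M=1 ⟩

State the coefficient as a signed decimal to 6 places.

j₁+j₂−J=0  J+j₁−j₂=3  J−j₁+j₂=1  j₁+j₂+J+1=5
(j₁±m₁, j₂±m₂, J±M) = (2,1,1,0,3,1)
P² = 3
sum k=0..0:
  [0] +1/2 = 1/2
S = 1/2
C² = P²·S² = 3/4 ; C = +0.866025

+0.866025  (= +√(3/4))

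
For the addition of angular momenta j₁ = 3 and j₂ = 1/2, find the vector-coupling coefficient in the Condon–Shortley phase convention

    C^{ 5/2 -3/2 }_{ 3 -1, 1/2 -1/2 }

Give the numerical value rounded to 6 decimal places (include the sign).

+√(2/7) = +0.534522

j₁+j₂−J=1  J+j₁−j₂=5  J−j₁+j₂=0  j₁+j₂+J+1=7
(j₁±m₁, j₂±m₂, J±M) = (2,4,0,1,1,4)
P² = 1152/7
sum k=0..0:
  [0] +1/24 = 1/24
S = 1/24
C² = P²·S² = 2/7 ; C = +0.534522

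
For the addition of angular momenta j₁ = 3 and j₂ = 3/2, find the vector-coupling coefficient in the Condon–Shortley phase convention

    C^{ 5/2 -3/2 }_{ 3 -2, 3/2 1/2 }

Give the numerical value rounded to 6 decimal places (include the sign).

+0.267261  (= +√(1/14))

j₁+j₂−J=2  J+j₁−j₂=4  J−j₁+j₂=1  j₁+j₂+J+1=8
(j₁±m₁, j₂±m₂, J±M) = (1,5,2,1,1,4)
P² = 288/7
sum k=1..2:
  [1] −1/24 = -1/24
  [2] +1/12 = 1/12
S = 1/24
C² = P²·S² = 1/14 ; C = +0.267261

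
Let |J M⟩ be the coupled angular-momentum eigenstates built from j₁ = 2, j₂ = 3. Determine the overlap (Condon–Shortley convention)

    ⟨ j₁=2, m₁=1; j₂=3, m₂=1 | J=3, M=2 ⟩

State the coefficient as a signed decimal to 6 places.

j₁+j₂−J=2  J+j₁−j₂=2  J−j₁+j₂=4  j₁+j₂+J+1=9
(j₁±m₁, j₂±m₂, J±M) = (3,1,4,2,5,1)
P² = 64
sum k=0..1:
  [0] +1/48 = 1/48
  [1] −1/12 = -1/12
S = -1/16
C² = P²·S² = 1/4 ; C = -0.500000

-0.500000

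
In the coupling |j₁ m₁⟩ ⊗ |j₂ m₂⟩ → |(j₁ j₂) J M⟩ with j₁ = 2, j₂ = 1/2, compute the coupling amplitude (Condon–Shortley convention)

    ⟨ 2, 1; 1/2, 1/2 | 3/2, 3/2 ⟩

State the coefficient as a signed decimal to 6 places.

-0.447214  (= −√(1/5))

√[4·1!3!0!/5! · 3!1!1!0!3!0!] = √(36/5)
  +(−1)^1/∏(1,0,0,0,3,0)! = -1/6  (running -1/6)
⟨..|..⟩ = √(36/5)·(-1/6) = -0.447214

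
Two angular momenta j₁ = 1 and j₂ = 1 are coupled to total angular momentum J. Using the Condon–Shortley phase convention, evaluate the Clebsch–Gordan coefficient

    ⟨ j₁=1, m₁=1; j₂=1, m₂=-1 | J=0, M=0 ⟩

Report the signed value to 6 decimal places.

+0.577350  (= +√(1/3))

√[1·2!0!0!/3! · 2!0!0!2!0!0!] = √(4/3)
  +(−1)^0/∏(0,2,0,0,0,0)! = 1/2  (running 1/2)
⟨..|..⟩ = √(4/3)·(1/2) = +0.577350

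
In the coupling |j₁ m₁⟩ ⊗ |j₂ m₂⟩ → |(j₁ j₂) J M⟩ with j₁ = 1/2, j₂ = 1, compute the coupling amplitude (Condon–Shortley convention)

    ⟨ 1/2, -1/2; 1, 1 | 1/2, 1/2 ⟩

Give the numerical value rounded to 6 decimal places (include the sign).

−√(2/3) ≈ -0.816497

j₁+j₂−J=1  J+j₁−j₂=0  J−j₁+j₂=1  j₁+j₂+J+1=3
(j₁±m₁, j₂±m₂, J±M) = (0,1,2,0,1,0)
P² = 2/3
sum k=1..1:
  [1] −1/1 = -1
S = -1
C² = P²·S² = 2/3 ; C = -0.816497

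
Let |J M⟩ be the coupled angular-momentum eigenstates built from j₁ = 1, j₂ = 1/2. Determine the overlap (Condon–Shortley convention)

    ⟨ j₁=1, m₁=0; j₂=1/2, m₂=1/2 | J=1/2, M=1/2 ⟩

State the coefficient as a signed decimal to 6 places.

triangle: 1!×1!×0!/3! = 1/6
(j±m)!: 1!×1!×1!×0!×1!×0! = 1
prefactor² = (2J+1)×Δ×N² = 1/3
  k=1: −1/(1!×0!×0!×0!×1!×0!) = -1
Σ = -1  ⇒  CG² = 1/3×(-1)² = 1/3
CG = −√(1/3) = -0.577350

−√(1/3) ≈ -0.577350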